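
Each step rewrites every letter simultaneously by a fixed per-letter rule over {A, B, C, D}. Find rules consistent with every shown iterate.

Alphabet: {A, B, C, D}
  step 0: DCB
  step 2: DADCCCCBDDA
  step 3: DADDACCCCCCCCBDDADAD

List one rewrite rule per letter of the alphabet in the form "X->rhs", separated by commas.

A->D, B->BD, C->CC, D->DA

  step 2 ⇒ step 3: DADCCCCBDDA ⇒ DA·D·DA·CC·CC·CC·CC·BD·DA·DA·D
    A ↦ D
    B ↦ BD
    C ↦ CC
    D ↦ DA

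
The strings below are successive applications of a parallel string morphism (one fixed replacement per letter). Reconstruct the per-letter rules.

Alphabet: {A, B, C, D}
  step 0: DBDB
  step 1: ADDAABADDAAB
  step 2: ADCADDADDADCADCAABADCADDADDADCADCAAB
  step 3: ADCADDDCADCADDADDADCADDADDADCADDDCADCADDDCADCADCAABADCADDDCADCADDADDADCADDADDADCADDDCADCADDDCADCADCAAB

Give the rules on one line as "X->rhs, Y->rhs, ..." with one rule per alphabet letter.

A->ADC, B->AAB, C->DC, D->ADD

  step 2 ⇒ step 3: ADCADDADDADCADCAABADCADDADDADCADCAAB ⇒ ADC·ADD·DC·ADC·ADD·ADD·ADC·ADD·ADD·ADC·ADD·DC·ADC·ADD·DC·ADC·ADC·AAB·ADC·ADD·DC·ADC·ADD·ADD·ADC·ADD·ADD·ADC·ADD·DC·ADC·ADD·DC·ADC·ADC·AAB
    A ↦ ADC
    B ↦ AAB
    C ↦ DC
    D ↦ ADD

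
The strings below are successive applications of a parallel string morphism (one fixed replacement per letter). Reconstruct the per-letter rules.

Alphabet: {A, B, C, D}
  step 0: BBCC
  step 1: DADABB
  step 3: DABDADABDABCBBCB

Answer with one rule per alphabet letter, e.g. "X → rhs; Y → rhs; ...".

A->CB, B->DA, C->B, D->B

  step 0 ⇒ step 1: BBCC ⇒ DA·DA·B·B
    B ↦ DA
    C ↦ B
    A ↦ CB  (constrained at step 1)
    D ↦ B  (constrained at step 1)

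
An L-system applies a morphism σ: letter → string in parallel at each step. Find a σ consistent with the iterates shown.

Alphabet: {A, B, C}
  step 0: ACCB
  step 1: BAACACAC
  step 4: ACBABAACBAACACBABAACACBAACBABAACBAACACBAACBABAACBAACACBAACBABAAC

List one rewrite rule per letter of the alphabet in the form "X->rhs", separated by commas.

  step 0 ⇒ step 1: ACCB ⇒ BA·AC·AC·AC
    A ↦ BA
    B ↦ AC
    C ↦ AC

A->BA, B->AC, C->AC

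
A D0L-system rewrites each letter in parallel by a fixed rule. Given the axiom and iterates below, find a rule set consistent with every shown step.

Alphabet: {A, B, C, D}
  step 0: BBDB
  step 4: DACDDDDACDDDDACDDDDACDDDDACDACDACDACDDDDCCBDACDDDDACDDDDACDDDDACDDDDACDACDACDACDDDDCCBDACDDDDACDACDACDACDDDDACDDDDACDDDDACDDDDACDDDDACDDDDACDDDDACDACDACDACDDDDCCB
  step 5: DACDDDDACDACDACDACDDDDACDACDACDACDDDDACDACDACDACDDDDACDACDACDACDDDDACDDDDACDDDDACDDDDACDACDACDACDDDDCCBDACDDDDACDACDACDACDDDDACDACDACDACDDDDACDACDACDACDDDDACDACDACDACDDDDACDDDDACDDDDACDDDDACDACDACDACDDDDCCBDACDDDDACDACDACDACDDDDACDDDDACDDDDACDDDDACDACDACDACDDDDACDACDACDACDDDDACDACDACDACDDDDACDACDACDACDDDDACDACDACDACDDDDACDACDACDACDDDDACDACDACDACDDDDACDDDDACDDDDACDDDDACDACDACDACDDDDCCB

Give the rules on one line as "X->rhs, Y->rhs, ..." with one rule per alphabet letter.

A->D, B->CCB, C->DD, D->DAC

  step 4 ⇒ step 5: DACDDDDACDDDDACDDDDACDDDDACDACDACDACDDDDCCBDACDDDDACDDDDACDDDDACDDDDACDACDACDACDDDDCCBDACDDDDACDACDACDACDDDDACDDDDACDDDDACDDDDACDDDDACDDDDACDDDDACDACDACDACDDDDCCB ⇒ DAC·D·DD·DAC·DAC·DAC·DAC·D·DD·DAC·DAC·DAC·DAC·D·DD·DAC·DAC·DAC·DAC·D·DD·DAC·DAC·DAC·DAC·D·DD·DAC·D·DD·DAC·D·DD·DAC·D·DD·DAC·DAC·DAC·DAC·DD·DD·CCB·DAC·D·DD·DAC·DAC·DAC·DAC·D·DD·DAC·DAC·DAC·DAC·D·DD·DAC·DAC·DAC·DAC·D·DD·DAC·DAC·DAC·DAC·D·DD·DAC·D·DD·DAC·D·DD·DAC·D·DD·DAC·DAC·DAC·DAC·DD·DD·CCB·DAC·D·DD·DAC·DAC·DAC·DAC·D·DD·DAC·D·DD·DAC·D·DD·DAC·D·DD·DAC·DAC·DAC·DAC·D·DD·DAC·DAC·DAC·DAC·D·DD·DAC·DAC·DAC·DAC·D·DD·DAC·DAC·DAC·DAC·D·DD·DAC·DAC·DAC·DAC·D·DD·DAC·DAC·DAC·DAC·D·DD·DAC·DAC·DAC·DAC·D·DD·DAC·D·DD·DAC·D·DD·DAC·D·DD·DAC·DAC·DAC·DAC·DD·DD·CCB
    A ↦ D
    B ↦ CCB
    C ↦ DD
    D ↦ DAC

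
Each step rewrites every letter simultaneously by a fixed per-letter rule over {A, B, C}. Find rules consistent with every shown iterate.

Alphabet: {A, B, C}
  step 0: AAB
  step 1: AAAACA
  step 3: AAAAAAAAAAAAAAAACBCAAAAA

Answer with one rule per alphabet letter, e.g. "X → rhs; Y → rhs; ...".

A->AA, B->CA, C->CB

  step 0 ⇒ step 1: AAB ⇒ AA·AA·CA
    A ↦ AA
    B ↦ CA
    C ↦ CB  (constrained at step 1)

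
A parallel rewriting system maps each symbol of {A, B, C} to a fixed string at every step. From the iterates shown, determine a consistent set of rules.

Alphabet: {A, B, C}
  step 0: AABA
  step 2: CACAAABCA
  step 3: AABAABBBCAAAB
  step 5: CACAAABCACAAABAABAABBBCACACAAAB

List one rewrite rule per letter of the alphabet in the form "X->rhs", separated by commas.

  step 2 ⇒ step 3: CACAAABCA ⇒ AA·B·AA·B·B·B·CA·AA·B
    A ↦ B
    B ↦ CA
    C ↦ AA

A->B, B->CA, C->AA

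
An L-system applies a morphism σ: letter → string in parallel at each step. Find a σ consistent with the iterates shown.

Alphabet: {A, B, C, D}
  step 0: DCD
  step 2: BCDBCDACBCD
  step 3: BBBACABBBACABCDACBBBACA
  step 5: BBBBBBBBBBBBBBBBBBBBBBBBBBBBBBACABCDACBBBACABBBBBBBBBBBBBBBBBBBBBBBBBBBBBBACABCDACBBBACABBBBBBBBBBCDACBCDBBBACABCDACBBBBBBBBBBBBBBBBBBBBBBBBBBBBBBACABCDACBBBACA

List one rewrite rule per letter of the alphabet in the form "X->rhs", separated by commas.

  step 2 ⇒ step 3: BCDBCDACBCD ⇒ BBB·AC·A·BBB·AC·A·BCD·AC·BBB·AC·A
    A ↦ BCD
    B ↦ BBB
    C ↦ AC
    D ↦ A

A->BCD, B->BBB, C->AC, D->A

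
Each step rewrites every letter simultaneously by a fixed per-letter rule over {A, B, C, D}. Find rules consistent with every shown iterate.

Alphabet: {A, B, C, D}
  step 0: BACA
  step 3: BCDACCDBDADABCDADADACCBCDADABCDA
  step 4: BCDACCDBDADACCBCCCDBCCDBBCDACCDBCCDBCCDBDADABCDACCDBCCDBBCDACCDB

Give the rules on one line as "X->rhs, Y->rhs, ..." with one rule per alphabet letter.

  step 3 ⇒ step 4: BCDACCDBDADABCDADADACCBCDADABCDA ⇒ BC·DA·CC·DB·DA·DA·CC·BC·CC·DB·CC·DB·BC·DA·CC·DB·CC·DB·CC·DB·DA·DA·BC·DA·CC·DB·CC·DB·BC·DA·CC·DB
    A ↦ DB
    B ↦ BC
    C ↦ DA
    D ↦ CC

A->DB, B->BC, C->DA, D->CC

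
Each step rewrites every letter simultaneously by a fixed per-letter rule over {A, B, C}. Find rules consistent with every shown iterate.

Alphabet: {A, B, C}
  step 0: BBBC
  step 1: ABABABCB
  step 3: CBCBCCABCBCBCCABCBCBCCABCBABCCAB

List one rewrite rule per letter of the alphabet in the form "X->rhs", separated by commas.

  step 0 ⇒ step 1: BBBC ⇒ AB·AB·AB·CB
    B ↦ AB
    C ↦ CB
    A ↦ CC  (constrained at step 1)

A->CC, B->AB, C->CB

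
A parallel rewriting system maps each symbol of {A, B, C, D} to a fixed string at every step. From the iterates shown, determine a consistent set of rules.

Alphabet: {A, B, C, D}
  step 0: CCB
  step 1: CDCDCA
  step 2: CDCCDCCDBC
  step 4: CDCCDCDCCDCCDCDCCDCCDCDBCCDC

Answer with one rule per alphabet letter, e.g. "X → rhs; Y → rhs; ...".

A->BC, B->CA, C->CD, D->C

  step 1 ⇒ step 2: CDCDCA ⇒ CD·C·CD·C·CD·BC
    A ↦ BC
    C ↦ CD
    D ↦ C
  step 0 ⇒ step 1: CCB ⇒ CD·CD·CA
    B ↦ CA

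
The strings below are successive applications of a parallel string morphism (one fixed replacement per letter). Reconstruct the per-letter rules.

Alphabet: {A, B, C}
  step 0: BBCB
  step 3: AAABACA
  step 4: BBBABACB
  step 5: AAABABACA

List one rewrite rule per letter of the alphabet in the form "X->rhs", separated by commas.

A->B, B->A, C->AC

  step 4 ⇒ step 5: BBBABACB ⇒ A·A·A·B·A·B·AC·A
    A ↦ B
    B ↦ A
    C ↦ AC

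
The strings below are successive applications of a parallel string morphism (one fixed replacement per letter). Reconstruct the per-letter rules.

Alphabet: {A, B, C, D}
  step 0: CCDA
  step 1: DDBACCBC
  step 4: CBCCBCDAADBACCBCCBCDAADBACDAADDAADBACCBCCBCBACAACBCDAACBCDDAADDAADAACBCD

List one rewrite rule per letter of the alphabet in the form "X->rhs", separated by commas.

  step 0 ⇒ step 1: CCDA ⇒ D·D·BAC·CBC
    A ↦ CBC
    C ↦ D
    D ↦ BAC
    B ↦ AA  (constrained at step 1)

A->CBC, B->AA, C->D, D->BAC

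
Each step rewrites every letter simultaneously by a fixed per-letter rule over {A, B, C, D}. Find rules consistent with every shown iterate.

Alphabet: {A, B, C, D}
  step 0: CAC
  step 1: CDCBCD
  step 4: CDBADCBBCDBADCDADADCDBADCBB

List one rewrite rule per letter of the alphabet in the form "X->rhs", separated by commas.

  step 0 ⇒ step 1: CAC ⇒ CD·CB·CD
    A ↦ CB
    C ↦ CD
    B ↦ AD  (constrained at step 1)
    D ↦ B  (constrained at step 1)

A->CB, B->AD, C->CD, D->B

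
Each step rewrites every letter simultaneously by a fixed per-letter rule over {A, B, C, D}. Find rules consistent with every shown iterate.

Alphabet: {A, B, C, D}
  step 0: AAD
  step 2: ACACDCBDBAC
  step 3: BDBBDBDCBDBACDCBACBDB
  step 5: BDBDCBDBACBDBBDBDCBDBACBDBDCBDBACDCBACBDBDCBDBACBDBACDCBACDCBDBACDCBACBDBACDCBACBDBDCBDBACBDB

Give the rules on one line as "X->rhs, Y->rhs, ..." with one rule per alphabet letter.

A->B, B->AC, C->DB, D->DCB

  step 2 ⇒ step 3: ACACDCBDBAC ⇒ B·DB·B·DB·DCB·DB·AC·DCB·AC·B·DB
    A ↦ B
    B ↦ AC
    C ↦ DB
    D ↦ DCB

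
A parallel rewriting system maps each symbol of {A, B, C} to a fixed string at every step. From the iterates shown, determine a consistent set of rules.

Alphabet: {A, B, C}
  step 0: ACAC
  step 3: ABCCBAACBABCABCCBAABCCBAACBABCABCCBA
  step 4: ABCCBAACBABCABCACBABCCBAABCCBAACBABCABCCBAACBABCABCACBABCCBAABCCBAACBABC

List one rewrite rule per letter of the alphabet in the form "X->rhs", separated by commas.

  step 3 ⇒ step 4: ABCCBAACBABCABCCBAABCCBAACBABCABCCBA ⇒ ABC·CB·A·A·CB·ABC·ABC·A·CB·ABC·CB·A·ABC·CB·A·A·CB·ABC·ABC·CB·A·A·CB·ABC·ABC·A·CB·ABC·CB·A·ABC·CB·A·A·CB·ABC
    A ↦ ABC
    B ↦ CB
    C ↦ A

A->ABC, B->CB, C->A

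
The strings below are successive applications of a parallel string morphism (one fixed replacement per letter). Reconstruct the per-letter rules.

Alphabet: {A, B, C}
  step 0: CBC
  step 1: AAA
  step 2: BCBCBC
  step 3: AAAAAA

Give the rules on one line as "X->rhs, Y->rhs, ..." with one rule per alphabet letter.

A->BC, B->A, C->A

  step 2 ⇒ step 3: BCBCBC ⇒ A·A·A·A·A·A
    B ↦ A
    C ↦ A
  step 1 ⇒ step 2: AAA ⇒ BC·BC·BC
    A ↦ BC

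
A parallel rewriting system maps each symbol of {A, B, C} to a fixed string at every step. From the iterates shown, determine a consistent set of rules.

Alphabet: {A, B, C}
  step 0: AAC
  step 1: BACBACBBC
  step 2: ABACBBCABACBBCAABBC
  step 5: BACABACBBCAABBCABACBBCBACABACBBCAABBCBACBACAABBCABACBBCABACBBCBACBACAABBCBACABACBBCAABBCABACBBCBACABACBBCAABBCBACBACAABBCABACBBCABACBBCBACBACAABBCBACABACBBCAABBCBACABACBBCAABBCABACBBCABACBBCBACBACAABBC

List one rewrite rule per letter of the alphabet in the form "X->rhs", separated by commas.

A->BAC, B->A, C->BBC

  step 1 ⇒ step 2: BACBACBBC ⇒ A·BAC·BBC·A·BAC·BBC·A·A·BBC
    A ↦ BAC
    B ↦ A
    C ↦ BBC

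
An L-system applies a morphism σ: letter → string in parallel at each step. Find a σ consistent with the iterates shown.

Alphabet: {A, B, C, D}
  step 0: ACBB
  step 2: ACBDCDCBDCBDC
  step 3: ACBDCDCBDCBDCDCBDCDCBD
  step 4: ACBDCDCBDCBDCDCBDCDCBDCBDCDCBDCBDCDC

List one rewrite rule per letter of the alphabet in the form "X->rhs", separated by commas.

  step 3 ⇒ step 4: ACBDCDCBDCBDCDCBDCDCBD ⇒ AC·BD·CD·C·BD·C·BD·CD·C·BD·CD·C·BD·C·BD·CD·C·BD·C·BD·CD·C
    A ↦ AC
    B ↦ CD
    C ↦ BD
    D ↦ C

A->AC, B->CD, C->BD, D->C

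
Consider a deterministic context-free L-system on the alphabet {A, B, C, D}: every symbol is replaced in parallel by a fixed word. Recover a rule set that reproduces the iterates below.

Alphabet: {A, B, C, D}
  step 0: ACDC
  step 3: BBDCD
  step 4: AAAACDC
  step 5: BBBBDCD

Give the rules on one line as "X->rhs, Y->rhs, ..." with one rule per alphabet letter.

A->B, B->AA, C->D, D->C

  step 4 ⇒ step 5: AAAACDC ⇒ B·B·B·B·D·C·D
    A ↦ B
    C ↦ D
    D ↦ C
  step 3 ⇒ step 4: BBDCD ⇒ AA·AA·C·D·C
    B ↦ AA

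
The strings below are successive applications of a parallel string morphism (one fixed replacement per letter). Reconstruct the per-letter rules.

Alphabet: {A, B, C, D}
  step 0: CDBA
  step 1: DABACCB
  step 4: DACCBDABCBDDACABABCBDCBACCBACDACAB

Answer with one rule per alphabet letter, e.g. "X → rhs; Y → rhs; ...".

  step 0 ⇒ step 1: CDBA ⇒ D·AB·AC·CB
    A ↦ CB
    B ↦ AC
    C ↦ D
    D ↦ AB

A->CB, B->AC, C->D, D->AB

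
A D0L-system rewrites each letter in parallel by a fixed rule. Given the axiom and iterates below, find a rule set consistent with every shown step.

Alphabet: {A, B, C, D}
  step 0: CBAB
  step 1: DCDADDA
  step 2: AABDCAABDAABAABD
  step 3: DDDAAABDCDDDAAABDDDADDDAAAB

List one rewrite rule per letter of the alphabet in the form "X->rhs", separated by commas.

A->D, B->DA, C->DC, D->AAB

  step 2 ⇒ step 3: AABDCAABDAABAABD ⇒ D·D·DA·AAB·DC·D·D·DA·AAB·D·D·DA·D·D·DA·AAB
    A ↦ D
    B ↦ DA
    C ↦ DC
    D ↦ AAB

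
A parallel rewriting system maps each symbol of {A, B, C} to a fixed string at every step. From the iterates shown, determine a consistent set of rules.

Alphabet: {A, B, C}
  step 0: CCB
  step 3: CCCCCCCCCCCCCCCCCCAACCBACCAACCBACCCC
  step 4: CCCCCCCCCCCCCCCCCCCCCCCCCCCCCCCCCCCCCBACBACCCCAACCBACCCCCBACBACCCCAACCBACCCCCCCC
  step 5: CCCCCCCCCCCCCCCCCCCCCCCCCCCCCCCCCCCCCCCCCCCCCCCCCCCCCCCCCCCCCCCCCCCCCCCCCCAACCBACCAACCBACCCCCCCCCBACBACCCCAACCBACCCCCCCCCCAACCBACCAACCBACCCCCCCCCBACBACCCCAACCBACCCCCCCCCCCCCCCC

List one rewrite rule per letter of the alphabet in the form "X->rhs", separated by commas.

A->CBA, B->AAC, C->CC

  step 4 ⇒ step 5: CCCCCCCCCCCCCCCCCCCCCCCCCCCCCCCCCCCCCBACBACCCCAACCBACCCCCBACBACCCCAACCBACCCCCCCC ⇒ CC·CC·CC·CC·CC·CC·CC·CC·CC·CC·CC·CC·CC·CC·CC·CC·CC·CC·CC·CC·CC·CC·CC·CC·CC·CC·CC·CC·CC·CC·CC·CC·CC·CC·CC·CC·CC·AAC·CBA·CC·AAC·CBA·CC·CC·CC·CC·CBA·CBA·CC·CC·AAC·CBA·CC·CC·CC·CC·CC·AAC·CBA·CC·AAC·CBA·CC·CC·CC·CC·CBA·CBA·CC·CC·AAC·CBA·CC·CC·CC·CC·CC·CC·CC·CC
    A ↦ CBA
    B ↦ AAC
    C ↦ CC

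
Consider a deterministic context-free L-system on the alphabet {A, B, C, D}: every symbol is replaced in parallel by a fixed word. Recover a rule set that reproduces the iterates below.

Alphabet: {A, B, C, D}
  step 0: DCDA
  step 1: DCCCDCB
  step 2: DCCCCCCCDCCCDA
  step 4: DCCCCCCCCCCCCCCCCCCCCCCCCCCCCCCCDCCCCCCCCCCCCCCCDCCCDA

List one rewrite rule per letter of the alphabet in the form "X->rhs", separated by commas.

  step 1 ⇒ step 2: DCCCDCB ⇒ DC·CC·CC·CC·DC·CC·DA
    B ↦ DA
    C ↦ CC
    D ↦ DC
  step 0 ⇒ step 1: DCDA ⇒ DC·CC·DC·B
    A ↦ B

A->B, B->DA, C->CC, D->DC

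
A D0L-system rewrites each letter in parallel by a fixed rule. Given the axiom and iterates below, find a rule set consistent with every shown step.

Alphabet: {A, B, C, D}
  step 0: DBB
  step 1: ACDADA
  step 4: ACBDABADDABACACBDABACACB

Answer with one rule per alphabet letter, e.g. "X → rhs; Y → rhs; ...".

  step 0 ⇒ step 1: DBB ⇒ AC·DA·DA
    B ↦ DA
    D ↦ AC
    A ↦ B  (constrained at step 1)
    C ↦ AD  (constrained at step 1)

A->B, B->DA, C->AD, D->AC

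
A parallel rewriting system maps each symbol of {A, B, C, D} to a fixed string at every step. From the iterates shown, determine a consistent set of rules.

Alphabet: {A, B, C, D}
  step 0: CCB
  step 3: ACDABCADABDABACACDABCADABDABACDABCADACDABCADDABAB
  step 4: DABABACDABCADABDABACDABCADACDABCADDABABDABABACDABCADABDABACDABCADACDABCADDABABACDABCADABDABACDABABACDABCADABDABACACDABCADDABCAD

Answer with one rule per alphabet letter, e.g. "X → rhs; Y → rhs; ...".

  step 3 ⇒ step 4: ACDABCADABDABACACDABCADABDABACDABCADACDABCADDABAB ⇒ DAB·AB·AC·DAB·CAD·AB·DAB·AC·DAB·CAD·AC·DAB·CAD·DAB·AB·DAB·AB·AC·DAB·CAD·AB·DAB·AC·DAB·CAD·AC·DAB·CAD·DAB·AB·AC·DAB·CAD·AB·DAB·AC·DAB·AB·AC·DAB·CAD·AB·DAB·AC·AC·DAB·CAD·DAB·CAD
    A ↦ DAB
    B ↦ CAD
    C ↦ AB
    D ↦ AC

A->DAB, B->CAD, C->AB, D->AC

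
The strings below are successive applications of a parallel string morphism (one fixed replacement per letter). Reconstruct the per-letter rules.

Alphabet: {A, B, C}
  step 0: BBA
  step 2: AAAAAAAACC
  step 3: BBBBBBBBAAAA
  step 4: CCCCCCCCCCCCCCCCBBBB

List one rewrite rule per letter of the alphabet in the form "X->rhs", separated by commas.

A->B, B->CC, C->AA

  step 3 ⇒ step 4: BBBBBBBBAAAA ⇒ CC·CC·CC·CC·CC·CC·CC·CC·B·B·B·B
    A ↦ B
    B ↦ CC
  step 2 ⇒ step 3: AAAAAAAACC ⇒ B·B·B·B·B·B·B·B·AA·AA
    C ↦ AA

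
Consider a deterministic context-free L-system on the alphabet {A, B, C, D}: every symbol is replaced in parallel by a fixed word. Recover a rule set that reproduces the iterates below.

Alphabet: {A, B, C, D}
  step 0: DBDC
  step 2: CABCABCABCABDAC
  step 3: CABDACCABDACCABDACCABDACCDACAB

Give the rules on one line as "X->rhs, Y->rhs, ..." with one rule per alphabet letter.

  step 2 ⇒ step 3: CABCABCABCABDAC ⇒ CAB·DA·C·CAB·DA·C·CAB·DA·C·CAB·DA·C·C·DA·CAB
    A ↦ DA
    B ↦ C
    C ↦ CAB
    D ↦ C

A->DA, B->C, C->CAB, D->C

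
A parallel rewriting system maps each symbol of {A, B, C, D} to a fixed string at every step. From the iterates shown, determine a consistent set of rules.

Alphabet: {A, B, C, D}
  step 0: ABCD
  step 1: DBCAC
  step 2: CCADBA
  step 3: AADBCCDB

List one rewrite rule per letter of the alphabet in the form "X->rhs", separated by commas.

A->DB, B->C, C->A, D->C

  step 2 ⇒ step 3: CCADBA ⇒ A·A·DB·C·C·DB
    A ↦ DB
    B ↦ C
    C ↦ A
    D ↦ C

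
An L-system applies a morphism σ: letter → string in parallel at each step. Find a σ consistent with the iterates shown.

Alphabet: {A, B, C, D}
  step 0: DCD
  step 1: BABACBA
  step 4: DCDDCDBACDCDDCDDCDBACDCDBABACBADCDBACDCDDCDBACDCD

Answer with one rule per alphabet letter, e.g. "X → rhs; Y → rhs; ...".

A->D, B->DC, C->BAC, D->BA

  step 0 ⇒ step 1: DCD ⇒ BA·BAC·BA
    C ↦ BAC
    D ↦ BA
    A ↦ D  (constrained at step 1)
    B ↦ DC  (constrained at step 1)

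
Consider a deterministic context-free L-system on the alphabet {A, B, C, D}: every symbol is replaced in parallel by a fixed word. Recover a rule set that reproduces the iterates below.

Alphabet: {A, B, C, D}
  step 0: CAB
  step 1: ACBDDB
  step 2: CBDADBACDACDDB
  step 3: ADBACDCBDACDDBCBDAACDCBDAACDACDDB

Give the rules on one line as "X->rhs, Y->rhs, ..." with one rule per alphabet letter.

  step 2 ⇒ step 3: CBDADBACDACDDB ⇒ A·DB·ACD·CBD·ACD·DB·CBD·A·ACD·CBD·A·ACD·ACD·DB
    A ↦ CBD
    B ↦ DB
    C ↦ A
    D ↦ ACD

A->CBD, B->DB, C->A, D->ACD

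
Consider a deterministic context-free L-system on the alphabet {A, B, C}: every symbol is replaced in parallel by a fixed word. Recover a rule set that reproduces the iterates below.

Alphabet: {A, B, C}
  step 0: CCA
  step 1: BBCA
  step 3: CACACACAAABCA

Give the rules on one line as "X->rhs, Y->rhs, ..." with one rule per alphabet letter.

  step 0 ⇒ step 1: CCA ⇒ B·B·CA
    A ↦ CA
    C ↦ B
    B ↦ AA  (constrained at step 1)

A->CA, B->AA, C->B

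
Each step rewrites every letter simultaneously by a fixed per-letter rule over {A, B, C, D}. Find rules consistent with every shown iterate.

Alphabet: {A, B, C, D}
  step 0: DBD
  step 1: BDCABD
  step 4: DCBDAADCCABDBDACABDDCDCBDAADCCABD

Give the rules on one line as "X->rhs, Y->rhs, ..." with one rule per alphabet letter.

A->DC, B->CA, C->A, D->BD

  step 0 ⇒ step 1: DBD ⇒ BD·CA·BD
    B ↦ CA
    D ↦ BD
    A ↦ DC  (constrained at step 1)
    C ↦ A  (constrained at step 1)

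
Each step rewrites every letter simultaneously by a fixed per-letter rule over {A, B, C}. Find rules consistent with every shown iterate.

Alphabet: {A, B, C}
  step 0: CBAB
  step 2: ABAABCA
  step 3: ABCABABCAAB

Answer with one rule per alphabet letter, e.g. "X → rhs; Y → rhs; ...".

  step 2 ⇒ step 3: ABAABCA ⇒ AB·C·AB·AB·C·A·AB
    A ↦ AB
    B ↦ C
    C ↦ A

A->AB, B->C, C->A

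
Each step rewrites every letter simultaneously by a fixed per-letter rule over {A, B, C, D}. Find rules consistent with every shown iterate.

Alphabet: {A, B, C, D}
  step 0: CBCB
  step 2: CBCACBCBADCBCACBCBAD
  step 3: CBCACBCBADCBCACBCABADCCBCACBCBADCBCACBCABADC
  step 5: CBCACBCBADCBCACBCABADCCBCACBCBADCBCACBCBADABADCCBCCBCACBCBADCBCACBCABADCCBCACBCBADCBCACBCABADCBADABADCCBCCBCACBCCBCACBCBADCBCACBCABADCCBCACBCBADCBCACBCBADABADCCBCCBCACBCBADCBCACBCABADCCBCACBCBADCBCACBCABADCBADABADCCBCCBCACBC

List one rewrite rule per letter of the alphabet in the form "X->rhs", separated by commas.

  step 2 ⇒ step 3: CBCACBCBADCBCACBCBAD ⇒ CBC·A·CBC·BAD·CBC·A·CBC·A·BAD·C·CBC·A·CBC·BAD·CBC·A·CBC·A·BAD·C
    A ↦ BAD
    B ↦ A
    C ↦ CBC
    D ↦ C

A->BAD, B->A, C->CBC, D->C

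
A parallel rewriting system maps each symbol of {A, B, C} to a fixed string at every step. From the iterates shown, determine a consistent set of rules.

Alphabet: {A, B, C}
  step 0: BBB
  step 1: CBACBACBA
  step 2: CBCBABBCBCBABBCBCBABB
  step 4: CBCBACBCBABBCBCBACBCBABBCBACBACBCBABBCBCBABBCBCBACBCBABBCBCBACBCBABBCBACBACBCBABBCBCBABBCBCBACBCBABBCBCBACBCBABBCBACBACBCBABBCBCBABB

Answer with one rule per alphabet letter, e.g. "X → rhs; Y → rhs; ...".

A->BB, B->CBA, C->CB

  step 1 ⇒ step 2: CBACBACBA ⇒ CB·CBA·BB·CB·CBA·BB·CB·CBA·BB
    A ↦ BB
    B ↦ CBA
    C ↦ CB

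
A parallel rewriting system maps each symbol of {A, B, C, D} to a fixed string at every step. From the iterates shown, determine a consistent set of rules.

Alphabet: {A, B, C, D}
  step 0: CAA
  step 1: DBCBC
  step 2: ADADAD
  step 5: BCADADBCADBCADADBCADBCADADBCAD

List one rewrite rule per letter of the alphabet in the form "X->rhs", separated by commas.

  step 1 ⇒ step 2: DBCBC ⇒ AD·A·D·A·D
    B ↦ A
    C ↦ D
    D ↦ AD
  step 0 ⇒ step 1: CAA ⇒ D·BC·BC
    A ↦ BC

A->BC, B->A, C->D, D->AD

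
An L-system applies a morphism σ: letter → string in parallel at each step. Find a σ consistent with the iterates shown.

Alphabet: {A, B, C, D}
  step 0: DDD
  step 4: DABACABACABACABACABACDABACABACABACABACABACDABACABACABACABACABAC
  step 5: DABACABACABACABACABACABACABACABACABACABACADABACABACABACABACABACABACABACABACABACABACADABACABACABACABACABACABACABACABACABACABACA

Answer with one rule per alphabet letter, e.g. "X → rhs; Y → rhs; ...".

  step 4 ⇒ step 5: DABACABACABACABACABACDABACABACABACABACABACDABACABACABACABACABAC ⇒ DA·BAC·A·BAC·A·BAC·A·BAC·A·BAC·A·BAC·A·BAC·A·BAC·A·BAC·A·BAC·A·DA·BAC·A·BAC·A·BAC·A·BAC·A·BAC·A·BAC·A·BAC·A·BAC·A·BAC·A·BAC·A·DA·BAC·A·BAC·A·BAC·A·BAC·A·BAC·A·BAC·A·BAC·A·BAC·A·BAC·A·BAC·A
    A ↦ BAC
    B ↦ A
    C ↦ A
    D ↦ DA

A->BAC, B->A, C->A, D->DA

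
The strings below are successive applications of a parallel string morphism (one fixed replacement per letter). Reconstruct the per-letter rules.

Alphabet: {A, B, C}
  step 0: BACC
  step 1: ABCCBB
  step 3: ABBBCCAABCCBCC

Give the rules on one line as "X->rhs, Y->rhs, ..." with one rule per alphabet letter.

  step 0 ⇒ step 1: BACC ⇒ A·BCC·B·B
    A ↦ BCC
    B ↦ A
    C ↦ B

A->BCC, B->A, C->B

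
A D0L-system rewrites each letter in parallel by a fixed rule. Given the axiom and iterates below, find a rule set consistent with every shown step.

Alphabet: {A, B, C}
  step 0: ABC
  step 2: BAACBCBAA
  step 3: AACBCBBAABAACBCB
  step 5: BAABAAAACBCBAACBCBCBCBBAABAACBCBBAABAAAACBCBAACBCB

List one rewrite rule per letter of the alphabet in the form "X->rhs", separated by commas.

  step 2 ⇒ step 3: BAACBCBAA ⇒ AA·CB·CB·B·AA·B·AA·CB·CB
    A ↦ CB
    B ↦ AA
    C ↦ B

A->CB, B->AA, C->B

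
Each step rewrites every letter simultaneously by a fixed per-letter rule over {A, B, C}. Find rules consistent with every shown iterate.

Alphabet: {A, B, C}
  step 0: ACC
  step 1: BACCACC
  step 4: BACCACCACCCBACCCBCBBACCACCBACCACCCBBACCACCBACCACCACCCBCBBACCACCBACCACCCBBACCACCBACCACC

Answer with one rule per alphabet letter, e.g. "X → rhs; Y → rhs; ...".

  step 0 ⇒ step 1: ACC ⇒ B·ACC·ACC
    A ↦ B
    C ↦ ACC
    B ↦ CB  (constrained at step 1)

A->B, B->CB, C->ACC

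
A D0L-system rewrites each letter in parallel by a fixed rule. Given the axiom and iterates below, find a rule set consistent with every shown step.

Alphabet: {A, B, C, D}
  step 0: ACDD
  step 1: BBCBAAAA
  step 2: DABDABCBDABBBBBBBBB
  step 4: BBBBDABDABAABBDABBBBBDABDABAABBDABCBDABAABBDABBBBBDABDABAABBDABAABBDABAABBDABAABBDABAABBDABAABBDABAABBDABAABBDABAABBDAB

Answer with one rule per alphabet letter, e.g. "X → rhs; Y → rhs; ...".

A->BB, B->DAB, C->CB, D->AA

  step 1 ⇒ step 2: BBCBAAAA ⇒ DAB·DAB·CB·DAB·BB·BB·BB·BB
    A ↦ BB
    B ↦ DAB
    C ↦ CB
  step 0 ⇒ step 1: ACDD ⇒ BB·CB·AA·AA
    D ↦ AA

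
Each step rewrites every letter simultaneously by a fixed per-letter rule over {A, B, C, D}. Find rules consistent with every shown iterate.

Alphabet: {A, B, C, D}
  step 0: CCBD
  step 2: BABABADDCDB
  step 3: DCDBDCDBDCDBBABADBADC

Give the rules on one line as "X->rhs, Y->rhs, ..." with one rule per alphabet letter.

A->DB, B->DC, C->D, D->BA

  step 2 ⇒ step 3: BABABADDCDB ⇒ DC·DB·DC·DB·DC·DB·BA·BA·D·BA·DC
    A ↦ DB
    B ↦ DC
    C ↦ D
    D ↦ BA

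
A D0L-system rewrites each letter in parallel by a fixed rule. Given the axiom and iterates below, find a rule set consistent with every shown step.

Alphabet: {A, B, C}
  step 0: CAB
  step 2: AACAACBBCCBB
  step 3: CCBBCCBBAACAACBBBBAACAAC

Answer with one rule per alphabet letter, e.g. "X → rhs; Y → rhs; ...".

A->C, B->AAC, C->BB

  step 2 ⇒ step 3: AACAACBBCCBB ⇒ C·C·BB·C·C·BB·AAC·AAC·BB·BB·AAC·AAC
    A ↦ C
    B ↦ AAC
    C ↦ BB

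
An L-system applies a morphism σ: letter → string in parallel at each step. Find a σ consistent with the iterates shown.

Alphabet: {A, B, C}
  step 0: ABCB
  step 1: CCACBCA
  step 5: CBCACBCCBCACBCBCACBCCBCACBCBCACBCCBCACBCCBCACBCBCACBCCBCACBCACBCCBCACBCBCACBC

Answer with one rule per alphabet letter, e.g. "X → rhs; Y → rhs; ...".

A->C, B->CA, C->CB

  step 0 ⇒ step 1: ABCB ⇒ C·CA·CB·CA
    A ↦ C
    B ↦ CA
    C ↦ CB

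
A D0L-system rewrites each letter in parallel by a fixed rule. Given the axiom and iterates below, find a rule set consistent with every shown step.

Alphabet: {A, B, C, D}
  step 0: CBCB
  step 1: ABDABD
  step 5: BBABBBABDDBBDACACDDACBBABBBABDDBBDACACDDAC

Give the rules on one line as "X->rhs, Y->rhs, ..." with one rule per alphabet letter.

A->BB, B->D, C->AB, D->AC

  step 0 ⇒ step 1: CBCB ⇒ AB·D·AB·D
    B ↦ D
    C ↦ AB
    A ↦ BB  (constrained at step 1)
    D ↦ AC  (constrained at step 1)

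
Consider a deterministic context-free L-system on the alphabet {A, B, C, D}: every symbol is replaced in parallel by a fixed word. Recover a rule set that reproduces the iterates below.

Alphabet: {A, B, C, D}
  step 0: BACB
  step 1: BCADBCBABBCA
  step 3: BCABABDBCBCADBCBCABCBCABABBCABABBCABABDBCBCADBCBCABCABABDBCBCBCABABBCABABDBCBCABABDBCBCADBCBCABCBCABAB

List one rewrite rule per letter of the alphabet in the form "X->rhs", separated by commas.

  step 0 ⇒ step 1: BACB ⇒ BCA·DBC·BAB·BCA
    A ↦ DBC
    B ↦ BCA
    C ↦ BAB
    D ↦ BC  (constrained at step 1)

A->DBC, B->BCA, C->BAB, D->BC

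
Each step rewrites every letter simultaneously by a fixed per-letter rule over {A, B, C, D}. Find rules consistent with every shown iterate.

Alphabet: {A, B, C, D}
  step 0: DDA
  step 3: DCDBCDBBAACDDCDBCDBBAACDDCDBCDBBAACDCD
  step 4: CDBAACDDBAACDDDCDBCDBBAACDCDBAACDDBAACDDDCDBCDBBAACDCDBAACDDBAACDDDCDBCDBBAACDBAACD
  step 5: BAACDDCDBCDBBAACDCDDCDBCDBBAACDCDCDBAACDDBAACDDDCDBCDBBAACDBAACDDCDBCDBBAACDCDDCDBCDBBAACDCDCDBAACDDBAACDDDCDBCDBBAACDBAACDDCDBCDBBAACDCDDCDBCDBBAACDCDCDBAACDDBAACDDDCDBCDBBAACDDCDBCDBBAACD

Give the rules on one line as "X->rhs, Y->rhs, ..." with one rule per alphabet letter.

A->CDB, B->D, C->BAA, D->CD

  step 4 ⇒ step 5: CDBAACDDBAACDDDCDBCDBBAACDCDBAACDDBAACDDDCDBCDBBAACDCDBAACDDBAACDDDCDBCDBBAACDBAACD ⇒ BAA·CD·D·CDB·CDB·BAA·CD·CD·D·CDB·CDB·BAA·CD·CD·CD·BAA·CD·D·BAA·CD·D·D·CDB·CDB·BAA·CD·BAA·CD·D·CDB·CDB·BAA·CD·CD·D·CDB·CDB·BAA·CD·CD·CD·BAA·CD·D·BAA·CD·D·D·CDB·CDB·BAA·CD·BAA·CD·D·CDB·CDB·BAA·CD·CD·D·CDB·CDB·BAA·CD·CD·CD·BAA·CD·D·BAA·CD·D·D·CDB·CDB·BAA·CD·D·CDB·CDB·BAA·CD
    A ↦ CDB
    B ↦ D
    C ↦ BAA
    D ↦ CD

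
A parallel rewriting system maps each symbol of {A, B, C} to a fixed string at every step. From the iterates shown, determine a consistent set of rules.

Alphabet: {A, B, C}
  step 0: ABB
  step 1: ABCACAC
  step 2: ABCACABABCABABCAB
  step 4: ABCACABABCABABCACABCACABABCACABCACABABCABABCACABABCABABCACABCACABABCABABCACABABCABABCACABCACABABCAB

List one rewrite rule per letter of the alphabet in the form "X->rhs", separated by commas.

A->ABC, B->AC, C->AB

  step 1 ⇒ step 2: ABCACAC ⇒ ABC·AC·AB·ABC·AB·ABC·AB
    A ↦ ABC
    B ↦ AC
    C ↦ AB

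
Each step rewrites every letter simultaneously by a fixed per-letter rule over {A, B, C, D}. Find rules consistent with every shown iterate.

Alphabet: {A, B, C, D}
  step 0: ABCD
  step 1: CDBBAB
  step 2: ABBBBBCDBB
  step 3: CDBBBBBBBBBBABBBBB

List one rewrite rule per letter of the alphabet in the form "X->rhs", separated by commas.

  step 2 ⇒ step 3: ABBBBBCDBB ⇒ CD·BB·BB·BB·BB·BB·A·B·BB·BB
    A ↦ CD
    B ↦ BB
    C ↦ A
    D ↦ B

A->CD, B->BB, C->A, D->B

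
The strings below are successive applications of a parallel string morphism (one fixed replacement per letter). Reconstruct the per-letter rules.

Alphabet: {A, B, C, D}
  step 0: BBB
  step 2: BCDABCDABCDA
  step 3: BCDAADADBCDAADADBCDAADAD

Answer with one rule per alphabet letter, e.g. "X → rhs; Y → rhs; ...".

  step 2 ⇒ step 3: BCDABCDABCDA ⇒ BC·DA·AD·AD·BC·DA·AD·AD·BC·DA·AD·AD
    A ↦ AD
    B ↦ BC
    C ↦ DA
    D ↦ AD

A->AD, B->BC, C->DA, D->AD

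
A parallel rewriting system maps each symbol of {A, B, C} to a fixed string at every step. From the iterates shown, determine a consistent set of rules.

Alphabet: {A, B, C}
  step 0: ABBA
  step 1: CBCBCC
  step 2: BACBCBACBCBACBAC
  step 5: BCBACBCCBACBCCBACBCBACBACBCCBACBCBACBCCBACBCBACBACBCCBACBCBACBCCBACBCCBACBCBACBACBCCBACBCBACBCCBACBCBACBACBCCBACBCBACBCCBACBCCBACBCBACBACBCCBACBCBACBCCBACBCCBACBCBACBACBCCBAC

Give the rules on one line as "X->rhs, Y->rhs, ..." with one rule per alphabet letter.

A->C, B->BC, C->BAC

  step 1 ⇒ step 2: CBCBCC ⇒ BAC·BC·BAC·BC·BAC·BAC
    B ↦ BC
    C ↦ BAC
  step 0 ⇒ step 1: ABBA ⇒ C·BC·BC·C
    A ↦ C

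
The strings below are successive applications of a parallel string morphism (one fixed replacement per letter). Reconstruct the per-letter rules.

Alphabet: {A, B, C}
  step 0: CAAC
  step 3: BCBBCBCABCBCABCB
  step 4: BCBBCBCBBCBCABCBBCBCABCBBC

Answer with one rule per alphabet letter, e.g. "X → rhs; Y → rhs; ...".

A->CA, B->BC, C->B

  step 3 ⇒ step 4: BCBBCBCABCBCABCB ⇒ BC·B·BC·BC·B·BC·B·CA·BC·B·BC·B·CA·BC·B·BC
    A ↦ CA
    B ↦ BC
    C ↦ B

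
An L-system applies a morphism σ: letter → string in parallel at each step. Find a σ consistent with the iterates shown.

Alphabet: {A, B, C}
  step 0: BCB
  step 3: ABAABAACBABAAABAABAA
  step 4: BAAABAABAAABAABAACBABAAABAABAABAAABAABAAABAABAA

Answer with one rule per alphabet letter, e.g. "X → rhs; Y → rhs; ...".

  step 3 ⇒ step 4: ABAABAACBABAAABAABAA ⇒ BAA·A·BAA·BAA·A·BAA·BAA·CB·A·BAA·A·BAA·BAA·BAA·A·BAA·BAA·A·BAA·BAA
    A ↦ BAA
    B ↦ A
    C ↦ CB

A->BAA, B->A, C->CB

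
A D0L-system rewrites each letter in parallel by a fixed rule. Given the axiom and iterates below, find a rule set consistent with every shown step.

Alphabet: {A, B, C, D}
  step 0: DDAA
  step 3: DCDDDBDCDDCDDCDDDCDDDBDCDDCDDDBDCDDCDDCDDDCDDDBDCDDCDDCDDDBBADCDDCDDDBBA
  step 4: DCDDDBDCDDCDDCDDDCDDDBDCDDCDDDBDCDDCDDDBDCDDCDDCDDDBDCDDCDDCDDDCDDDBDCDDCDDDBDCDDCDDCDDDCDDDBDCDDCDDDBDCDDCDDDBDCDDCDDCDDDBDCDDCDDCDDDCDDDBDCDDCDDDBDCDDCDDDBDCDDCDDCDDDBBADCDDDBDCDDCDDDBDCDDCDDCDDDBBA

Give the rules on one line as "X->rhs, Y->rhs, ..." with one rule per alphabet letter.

  step 3 ⇒ step 4: DCDDDBDCDDCDDCDDDCDDDBDCDDCDDDBDCDDCDDCDDDCDDDBDCDDCDDCDDDBBADCDDCDDDBBA ⇒ DCD·DDB·DCD·DCD·DCD·D·DCD·DDB·DCD·DCD·DDB·DCD·DCD·DDB·DCD·DCD·DCD·DDB·DCD·DCD·DCD·D·DCD·DDB·DCD·DCD·DDB·DCD·DCD·DCD·D·DCD·DDB·DCD·DCD·DDB·DCD·DCD·DDB·DCD·DCD·DCD·DDB·DCD·DCD·DCD·D·DCD·DDB·DCD·DCD·DDB·DCD·DCD·DDB·DCD·DCD·DCD·D·D·BBA·DCD·DDB·DCD·DCD·DDB·DCD·DCD·DCD·D·D·BBA
    A ↦ BBA
    B ↦ D
    C ↦ DDB
    D ↦ DCD

A->BBA, B->D, C->DDB, D->DCD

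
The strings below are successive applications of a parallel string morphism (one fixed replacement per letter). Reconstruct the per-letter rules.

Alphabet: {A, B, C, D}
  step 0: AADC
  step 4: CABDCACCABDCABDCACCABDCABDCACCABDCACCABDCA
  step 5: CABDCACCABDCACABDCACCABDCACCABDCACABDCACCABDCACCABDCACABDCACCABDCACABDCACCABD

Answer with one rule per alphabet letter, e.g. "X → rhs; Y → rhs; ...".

  step 4 ⇒ step 5: CABDCACCABDCABDCACCABDCABDCACCABDCACCABDCA ⇒ CA·BD·CA·C·CA·BD·CA·CA·BD·CA·C·CA·BD·CA·C·CA·BD·CA·CA·BD·CA·C·CA·BD·CA·C·CA·BD·CA·CA·BD·CA·C·CA·BD·CA·CA·BD·CA·C·CA·BD
    A ↦ BD
    B ↦ CA
    C ↦ CA
    D ↦ C

A->BD, B->CA, C->CA, D->C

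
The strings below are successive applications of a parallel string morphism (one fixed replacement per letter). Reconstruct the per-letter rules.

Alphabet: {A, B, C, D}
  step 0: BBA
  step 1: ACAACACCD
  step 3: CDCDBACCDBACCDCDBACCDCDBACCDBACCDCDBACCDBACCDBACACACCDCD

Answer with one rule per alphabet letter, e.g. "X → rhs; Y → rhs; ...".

A->CCD, B->ACA, C->CD, D->BAC

  step 0 ⇒ step 1: BBA ⇒ ACA·ACA·CCD
    A ↦ CCD
    B ↦ ACA
    C ↦ CD  (constrained at step 1)
    D ↦ BAC  (constrained at step 1)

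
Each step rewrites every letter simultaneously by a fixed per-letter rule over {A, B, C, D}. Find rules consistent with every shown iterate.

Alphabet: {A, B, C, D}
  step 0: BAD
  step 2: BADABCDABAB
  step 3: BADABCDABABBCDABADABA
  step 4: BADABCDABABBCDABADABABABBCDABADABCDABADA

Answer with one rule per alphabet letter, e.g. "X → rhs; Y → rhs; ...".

  step 3 ⇒ step 4: BADABCDABABBCDABADABA ⇒ BA·DA·BC·DA·BA·B·BC·DA·BA·DA·BA·BA·B·BC·DA·BA·DA·BC·DA·BA·DA
    A ↦ DA
    B ↦ BA
    C ↦ B
    D ↦ BC

A->DA, B->BA, C->B, D->BC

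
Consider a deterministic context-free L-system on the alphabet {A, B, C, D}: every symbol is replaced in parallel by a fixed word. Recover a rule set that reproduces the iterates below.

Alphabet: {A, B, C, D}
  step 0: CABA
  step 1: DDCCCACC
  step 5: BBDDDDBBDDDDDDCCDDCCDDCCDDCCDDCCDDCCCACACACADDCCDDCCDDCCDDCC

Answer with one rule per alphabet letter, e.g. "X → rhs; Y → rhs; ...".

A->CC, B->CA, C->DD, D->B

  step 0 ⇒ step 1: CABA ⇒ DD·CC·CA·CC
    A ↦ CC
    B ↦ CA
    C ↦ DD
    D ↦ B  (constrained at step 1)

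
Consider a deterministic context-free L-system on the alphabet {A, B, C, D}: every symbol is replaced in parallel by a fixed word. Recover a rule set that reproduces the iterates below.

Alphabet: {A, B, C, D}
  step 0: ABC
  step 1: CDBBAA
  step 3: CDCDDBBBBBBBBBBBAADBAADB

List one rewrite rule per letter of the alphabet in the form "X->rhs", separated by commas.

A->CD, B->BB, C->AA, D->DB

  step 0 ⇒ step 1: ABC ⇒ CD·BB·AA
    A ↦ CD
    B ↦ BB
    C ↦ AA
    D ↦ DB  (constrained at step 1)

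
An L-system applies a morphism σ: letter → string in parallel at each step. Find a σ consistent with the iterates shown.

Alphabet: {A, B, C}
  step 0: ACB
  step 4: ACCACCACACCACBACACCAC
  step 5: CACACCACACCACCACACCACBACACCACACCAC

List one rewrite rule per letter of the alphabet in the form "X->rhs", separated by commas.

  step 4 ⇒ step 5: ACCACCACACCACBACACCAC ⇒ C·AC·AC·C·AC·AC·C·AC·C·AC·AC·C·AC·BA·C·AC·C·AC·AC·C·AC
    A ↦ C
    B ↦ BA
    C ↦ AC

A->C, B->BA, C->AC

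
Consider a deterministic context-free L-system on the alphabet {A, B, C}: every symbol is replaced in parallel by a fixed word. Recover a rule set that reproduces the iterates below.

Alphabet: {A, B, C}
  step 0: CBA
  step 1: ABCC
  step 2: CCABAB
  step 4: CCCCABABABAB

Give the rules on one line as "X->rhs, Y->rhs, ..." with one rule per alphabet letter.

  step 1 ⇒ step 2: ABCC ⇒ C·C·AB·AB
    A ↦ C
    B ↦ C
    C ↦ AB

A->C, B->C, C->AB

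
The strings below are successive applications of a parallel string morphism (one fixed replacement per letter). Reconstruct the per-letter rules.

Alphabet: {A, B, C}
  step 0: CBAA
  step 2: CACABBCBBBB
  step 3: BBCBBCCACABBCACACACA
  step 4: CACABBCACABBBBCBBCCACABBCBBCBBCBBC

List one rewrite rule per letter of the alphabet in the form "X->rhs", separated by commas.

  step 3 ⇒ step 4: BBCBBCCACABBCACACACA ⇒ CA·CA·BB·CA·CA·BB·BB·C·BB·C·CA·CA·BB·C·BB·C·BB·C·BB·C
    A ↦ C
    B ↦ CA
    C ↦ BB

A->C, B->CA, C->BB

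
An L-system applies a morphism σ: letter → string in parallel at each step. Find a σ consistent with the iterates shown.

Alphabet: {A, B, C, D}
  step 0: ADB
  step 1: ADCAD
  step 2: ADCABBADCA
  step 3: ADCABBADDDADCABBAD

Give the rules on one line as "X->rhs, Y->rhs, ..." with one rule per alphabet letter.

A->AD, B->D, C->BB, D->CA

  step 2 ⇒ step 3: ADCABBADCA ⇒ AD·CA·BB·AD·D·D·AD·CA·BB·AD
    A ↦ AD
    B ↦ D
    C ↦ BB
    D ↦ CA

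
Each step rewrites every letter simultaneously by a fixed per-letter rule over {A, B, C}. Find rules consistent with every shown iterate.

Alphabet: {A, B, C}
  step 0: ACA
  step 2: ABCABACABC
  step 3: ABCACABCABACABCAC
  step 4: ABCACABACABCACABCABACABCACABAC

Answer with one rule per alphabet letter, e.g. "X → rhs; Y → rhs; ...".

  step 3 ⇒ step 4: ABCACABCABACABCAC ⇒ AB·C·AC·AB·AC·AB·C·AC·AB·C·AB·AC·AB·C·AC·AB·AC
    A ↦ AB
    B ↦ C
    C ↦ AC

A->AB, B->C, C->AC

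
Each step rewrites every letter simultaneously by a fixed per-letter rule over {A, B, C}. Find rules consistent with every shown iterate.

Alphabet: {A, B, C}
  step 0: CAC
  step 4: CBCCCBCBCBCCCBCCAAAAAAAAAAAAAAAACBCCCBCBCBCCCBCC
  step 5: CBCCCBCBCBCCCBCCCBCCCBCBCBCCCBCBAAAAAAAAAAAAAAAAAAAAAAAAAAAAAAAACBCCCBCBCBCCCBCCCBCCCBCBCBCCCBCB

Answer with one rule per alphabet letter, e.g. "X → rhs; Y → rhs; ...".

  step 4 ⇒ step 5: CBCCCBCBCBCCCBCCAAAAAAAAAAAAAAAACBCCCBCBCBCCCBCC ⇒ CB·CC·CB·CB·CB·CC·CB·CC·CB·CC·CB·CB·CB·CC·CB·CB·AA·AA·AA·AA·AA·AA·AA·AA·AA·AA·AA·AA·AA·AA·AA·AA·CB·CC·CB·CB·CB·CC·CB·CC·CB·CC·CB·CB·CB·CC·CB·CB
    A ↦ AA
    B ↦ CC
    C ↦ CB

A->AA, B->CC, C->CB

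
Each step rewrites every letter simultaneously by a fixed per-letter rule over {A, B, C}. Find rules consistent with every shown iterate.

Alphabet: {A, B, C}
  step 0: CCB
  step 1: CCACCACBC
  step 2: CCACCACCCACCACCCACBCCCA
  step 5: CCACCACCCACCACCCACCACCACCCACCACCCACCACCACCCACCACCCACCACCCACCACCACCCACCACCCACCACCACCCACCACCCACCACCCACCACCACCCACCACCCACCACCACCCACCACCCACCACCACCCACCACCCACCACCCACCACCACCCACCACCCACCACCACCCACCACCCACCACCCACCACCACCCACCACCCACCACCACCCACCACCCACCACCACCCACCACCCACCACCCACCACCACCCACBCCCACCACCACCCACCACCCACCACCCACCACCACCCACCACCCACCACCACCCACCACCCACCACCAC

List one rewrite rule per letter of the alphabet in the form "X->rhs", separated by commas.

A->C, B->CBC, C->CCA

  step 1 ⇒ step 2: CCACCACBC ⇒ CCA·CCA·C·CCA·CCA·C·CCA·CBC·CCA
    A ↦ C
    B ↦ CBC
    C ↦ CCA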